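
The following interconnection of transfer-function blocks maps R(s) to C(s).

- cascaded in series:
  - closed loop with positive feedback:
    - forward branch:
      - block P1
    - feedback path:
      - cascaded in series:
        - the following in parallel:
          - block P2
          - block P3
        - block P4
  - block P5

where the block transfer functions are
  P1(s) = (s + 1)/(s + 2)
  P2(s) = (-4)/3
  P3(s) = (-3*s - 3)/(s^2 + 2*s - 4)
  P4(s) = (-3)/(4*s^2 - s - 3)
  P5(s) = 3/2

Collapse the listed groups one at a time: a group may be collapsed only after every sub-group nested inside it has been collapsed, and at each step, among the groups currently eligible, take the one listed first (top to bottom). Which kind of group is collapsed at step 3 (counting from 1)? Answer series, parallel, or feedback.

The answer is feedback.

Reasoning:
Step 1: reduce the parallel group P2, P3
Step 2: combine (P2+P3), P4 in series
Step 3: reduce the feedback loop with forward P1 and return ((P2+P3)*P4)
Step 4: series reduction of [P1/(1-P1*((P2+P3)*P4))], P5
At step 3 the group reduced is feedback.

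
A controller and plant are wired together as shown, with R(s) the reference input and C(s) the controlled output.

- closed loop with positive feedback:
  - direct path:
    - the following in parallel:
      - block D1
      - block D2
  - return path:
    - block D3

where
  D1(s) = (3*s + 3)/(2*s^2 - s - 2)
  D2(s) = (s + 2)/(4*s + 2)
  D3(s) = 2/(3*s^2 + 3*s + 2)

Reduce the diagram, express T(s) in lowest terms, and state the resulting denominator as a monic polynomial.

[1] sum the parallel branches D1, D2, giving (2*s^3 + 15*s^2 + 14*s + 2)/(8*s^3 - 10*s - 4)
[2] collapse the loop ((D1+D2) forward, D3 return), giving (6*s^5 + 51*s^4 + 91*s^3 + 78*s^2 + 34*s + 4)/(24*s^5 + 24*s^4 - 18*s^3 - 72*s^2 - 60*s - 12)
That last expression is T(s), already simplified. Scaling its denominator by 1/24 (the reciprocal of the leading coefficient) yields the monic denominator.

Final answer: s^5 + s^4 - 3*s^3/4 - 3*s^2 - 5*s/2 - 1/2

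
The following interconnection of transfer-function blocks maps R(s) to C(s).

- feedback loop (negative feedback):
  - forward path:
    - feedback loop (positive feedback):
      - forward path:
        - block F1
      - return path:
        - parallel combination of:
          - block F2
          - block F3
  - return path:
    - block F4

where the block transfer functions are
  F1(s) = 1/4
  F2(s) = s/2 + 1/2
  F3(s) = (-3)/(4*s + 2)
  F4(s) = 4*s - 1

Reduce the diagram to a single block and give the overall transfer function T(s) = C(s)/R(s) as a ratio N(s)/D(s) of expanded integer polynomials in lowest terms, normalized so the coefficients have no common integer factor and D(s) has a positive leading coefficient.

Answer: (4*s + 2)/(14*s^2 + 17*s + 8)

Working:
(1) sum the parallel branches F2, F3: (2*s^2 + 3*s - 2)/(4*s + 2)
(2) feedback reduction of F1, (F2+F3): (-4*s - 2)/(2*s^2 - 13*s - 10)
(3) apply the feedback formula to [F1/(1-F1*(F2+F3))], F4 - this is the overall T(s), already in the required normalized form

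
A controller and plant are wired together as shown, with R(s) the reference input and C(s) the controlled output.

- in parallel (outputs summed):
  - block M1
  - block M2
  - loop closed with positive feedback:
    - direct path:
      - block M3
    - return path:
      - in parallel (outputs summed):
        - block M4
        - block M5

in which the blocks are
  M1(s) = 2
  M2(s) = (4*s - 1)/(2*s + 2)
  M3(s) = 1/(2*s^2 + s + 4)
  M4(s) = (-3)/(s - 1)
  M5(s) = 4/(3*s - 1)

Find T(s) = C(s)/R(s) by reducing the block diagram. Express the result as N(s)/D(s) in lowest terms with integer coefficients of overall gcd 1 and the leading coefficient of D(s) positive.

Answer: (48*s^5 - 22*s^4 + 71*s^3 - 52*s^2 + 4*s + 17)/(12*s^5 + 2*s^4 + 10*s^3 - 10*s + 10)

Working:
Step 1 - add M4, M5 (parallel) gives (-5*s - 1)/(3*s^2 - 4*s + 1)
Step 2 - apply the feedback formula to M3, (M4+M5) gives (3*s^2 - 4*s + 1)/(6*s^4 - 5*s^3 + 10*s^2 - 10*s + 5)
Step 3 - parallel reduction of M1, M2, [M3/(1-M3*(M4+M5))]: this yields T(s), and no further normalization is needed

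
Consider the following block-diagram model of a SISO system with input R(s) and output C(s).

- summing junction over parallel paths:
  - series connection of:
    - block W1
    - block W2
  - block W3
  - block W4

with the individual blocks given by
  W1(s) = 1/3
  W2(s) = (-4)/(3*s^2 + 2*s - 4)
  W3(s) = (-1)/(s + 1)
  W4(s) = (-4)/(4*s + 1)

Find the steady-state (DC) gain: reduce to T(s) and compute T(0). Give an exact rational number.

1. series reduction of W1, W2 gives (-4)/(9*s^2 + 6*s - 12)
2. reduce the parallel group (W1*W2), W3, W4 gives (-72*s^3 - 109*s^2 + 46*s + 56)/(36*s^4 + 69*s^3 - 9*s^2 - 54*s - 12)
DC gain: substitute s = 0 into T(s) from step 2: T(0) = 56/(-12) = -14/3.

Answer: -14/3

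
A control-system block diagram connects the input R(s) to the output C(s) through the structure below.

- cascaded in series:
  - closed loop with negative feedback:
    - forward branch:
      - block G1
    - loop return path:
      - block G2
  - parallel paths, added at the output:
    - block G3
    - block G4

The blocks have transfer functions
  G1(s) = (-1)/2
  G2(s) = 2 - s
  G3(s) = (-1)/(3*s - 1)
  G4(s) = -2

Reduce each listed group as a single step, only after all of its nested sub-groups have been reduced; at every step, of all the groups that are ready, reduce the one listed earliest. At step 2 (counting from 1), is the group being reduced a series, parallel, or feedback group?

1. apply the feedback formula to G1, G2
2. sum the parallel branches G3, G4
3. cascade [G1/(1+G1*G2)], (G3+G4)
Step 2: parallel.

Answer: parallel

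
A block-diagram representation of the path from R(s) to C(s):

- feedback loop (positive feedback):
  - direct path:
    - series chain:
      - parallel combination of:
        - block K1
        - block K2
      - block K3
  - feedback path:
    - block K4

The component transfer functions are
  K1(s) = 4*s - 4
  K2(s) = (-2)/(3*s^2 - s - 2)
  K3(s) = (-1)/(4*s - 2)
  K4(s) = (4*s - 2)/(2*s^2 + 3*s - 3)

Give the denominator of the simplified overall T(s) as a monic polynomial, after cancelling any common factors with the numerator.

Answer: s^5 + 8*s^4/3 - 83*s^3/12 + 3*s^2/2 + 31*s/12 - 1

Working:
Step 1: combine K1, K2 in parallel gives (12*s^3 - 16*s^2 - 4*s + 6)/(3*s^2 - s - 2)
Step 2: reduce the series chain (K1+K2), K3 gives (-6*s^3 + 8*s^2 + 2*s - 3)/(6*s^3 - 5*s^2 - 3*s + 2)
Step 3: apply the feedback formula to ((K1+K2)*K3), K4 gives (-12*s^5 - 2*s^4 + 46*s^3 - 24*s^2 - 15*s + 9)/(12*s^5 + 32*s^4 - 83*s^3 + 18*s^2 + 31*s - 12)
That last expression is T(s), already simplified. Scaling its denominator by 1/12 (the reciprocal of the leading coefficient) yields the monic denominator.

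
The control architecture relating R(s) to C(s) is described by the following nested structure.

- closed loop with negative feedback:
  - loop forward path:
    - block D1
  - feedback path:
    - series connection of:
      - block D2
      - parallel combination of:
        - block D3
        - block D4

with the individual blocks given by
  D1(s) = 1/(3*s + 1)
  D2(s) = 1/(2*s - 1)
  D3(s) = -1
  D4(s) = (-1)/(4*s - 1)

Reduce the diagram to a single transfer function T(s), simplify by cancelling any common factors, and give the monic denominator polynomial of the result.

Reducing step by step:

Step 1 - combine D3, D4 in parallel: (-4*s)/(4*s - 1)
Step 2 - series reduction of D2, (D3+D4): (-4*s)/(8*s^2 - 6*s + 1)
Step 3 - apply the feedback formula to D1, (D2*(D3+D4)): (8*s^2 - 6*s + 1)/(24*s^3 - 10*s^2 - 7*s + 1)
That last expression is T(s), already simplified. Scaling its denominator by 1/24 (the reciprocal of the leading coefficient) yields the monic denominator.

Answer: s^3 - 5*s^2/12 - 7*s/24 + 1/24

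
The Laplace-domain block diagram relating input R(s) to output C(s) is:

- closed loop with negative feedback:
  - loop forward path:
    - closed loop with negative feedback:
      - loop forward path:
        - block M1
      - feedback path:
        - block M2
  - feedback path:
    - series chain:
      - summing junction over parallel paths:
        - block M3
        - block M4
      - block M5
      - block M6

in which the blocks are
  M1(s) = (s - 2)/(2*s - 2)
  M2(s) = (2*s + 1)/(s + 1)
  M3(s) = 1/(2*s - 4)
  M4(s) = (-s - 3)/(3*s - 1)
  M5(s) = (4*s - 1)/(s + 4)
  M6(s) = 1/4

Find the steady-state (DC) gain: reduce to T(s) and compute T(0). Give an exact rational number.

The answer is 64/117.

Reasoning:
Step 1 - feedback reduction of M1, M2 = (s^2 - s - 2)/(4*s^2 - 3*s - 4)
Step 2 - add M3, M4 (parallel) = (-2*s^2 + s + 11)/(6*s^2 - 14*s + 4)
Step 3 - cascade (M3+M4), M5, M6 = (-8*s^3 + 6*s^2 + 43*s - 11)/(24*s^3 + 40*s^2 - 208*s + 64)
Step 4 - feedback reduction of [M1/(1+M1*M2)], ((M3+M4)*M5*M6) = (24*s^4 + 64*s^3 - 168*s^2 - 144*s + 64)/(88*s^4 + 278*s^3 - 439*s^2 - 224*s + 117)
Step 4 gives the overall T(s). Then T(0) = 64/117.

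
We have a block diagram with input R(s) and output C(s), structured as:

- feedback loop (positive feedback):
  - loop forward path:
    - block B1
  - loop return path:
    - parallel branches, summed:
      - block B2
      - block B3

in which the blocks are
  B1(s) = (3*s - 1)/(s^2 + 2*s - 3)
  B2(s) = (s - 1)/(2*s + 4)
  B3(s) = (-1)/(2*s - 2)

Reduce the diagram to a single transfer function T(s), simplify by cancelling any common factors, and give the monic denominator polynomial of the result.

Step 1 - parallel reduction of B2, B3: (s^2 - 3*s - 1)/(2*s^2 + 2*s - 4)
Step 2 - collapse the loop (B1 forward, (B2+B3) return): (6*s^3 + 4*s^2 - 14*s + 4)/(2*s^4 + 3*s^3 + 4*s^2 - 14*s + 11)
That last expression is T(s), already simplified. Scaling its denominator by 1/2 (the reciprocal of the leading coefficient) yields the monic denominator.

Final answer: s^4 + 3*s^3/2 + 2*s^2 - 7*s + 11/2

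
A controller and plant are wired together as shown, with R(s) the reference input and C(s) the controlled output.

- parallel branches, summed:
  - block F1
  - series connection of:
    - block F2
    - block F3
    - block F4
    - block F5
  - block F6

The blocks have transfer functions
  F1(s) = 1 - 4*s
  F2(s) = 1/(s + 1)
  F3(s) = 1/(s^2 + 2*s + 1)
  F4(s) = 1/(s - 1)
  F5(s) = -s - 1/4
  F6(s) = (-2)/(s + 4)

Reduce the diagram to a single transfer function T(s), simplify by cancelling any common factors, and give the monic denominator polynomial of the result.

First reduce the diagram to T(s).

Step 1 - reduce the series chain F2, F3, F4, F5 -> (-4*s - 1)/(4*s^4 + 8*s^3 - 8*s - 4)
Step 2 - reduce the parallel group F1, (F2*F3*F4*F5), F6 -> (-16*s^6 - 92*s^5 - 112*s^4 + 48*s^3 + 132*s^2 + 27*s - 12)/(4*s^5 + 24*s^4 + 32*s^3 - 8*s^2 - 36*s - 16)
No further cancellation is possible in the step-2 result, so that is T(s). Its denominator becomes monic after dividing by the leading coefficient 4.

Answer: s^5 + 6*s^4 + 8*s^3 - 2*s^2 - 9*s - 4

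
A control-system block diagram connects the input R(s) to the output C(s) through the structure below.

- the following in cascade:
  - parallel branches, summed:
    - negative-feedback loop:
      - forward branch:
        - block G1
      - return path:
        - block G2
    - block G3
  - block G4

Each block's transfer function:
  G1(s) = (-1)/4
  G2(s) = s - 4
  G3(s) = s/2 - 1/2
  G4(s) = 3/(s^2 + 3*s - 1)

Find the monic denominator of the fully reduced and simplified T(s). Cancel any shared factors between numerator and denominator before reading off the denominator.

Step 1 - reduce the feedback loop with forward G1 and return G2, giving 1/(s - 8)
Step 2 - reduce the parallel group [G1/(1+G1*G2)], G3, giving (s^2 - 9*s + 10)/(2*s - 16)
Step 3 - combine ([G1/(1+G1*G2)]+G3), G4 in series, giving (3*s^2 - 27*s + 30)/(2*s^3 - 10*s^2 - 50*s + 16)
That last expression is T(s), already simplified. Scaling its denominator by 1/2 (the reciprocal of the leading coefficient) yields the monic denominator.

Final answer: s^3 - 5*s^2 - 25*s + 8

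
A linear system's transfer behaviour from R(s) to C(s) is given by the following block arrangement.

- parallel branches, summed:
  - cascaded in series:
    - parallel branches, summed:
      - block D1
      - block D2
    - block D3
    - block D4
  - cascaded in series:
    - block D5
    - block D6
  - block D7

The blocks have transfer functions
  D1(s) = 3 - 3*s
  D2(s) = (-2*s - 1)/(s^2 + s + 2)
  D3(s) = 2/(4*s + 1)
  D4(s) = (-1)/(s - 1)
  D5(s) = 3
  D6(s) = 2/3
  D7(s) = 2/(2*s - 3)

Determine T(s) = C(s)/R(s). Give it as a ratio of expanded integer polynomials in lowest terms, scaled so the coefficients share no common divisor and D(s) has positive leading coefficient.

1. add D1, D2 (parallel) = (-3*s^3 - 5*s + 5)/(s^2 + s + 2)
2. series reduction of (D1+D2), D3, D4 = (6*s^3 + 10*s - 10)/(4*s^4 + s^3 + 4*s^2 - 7*s - 2)
3. series reduction of D5, D6 = 2
4. sum the parallel branches ((D1+D2)*D3*D4), (D5*D6), D7, which is the overall transfer function T(s) = C(s)/R(s) in lowest terms

Final answer: (16*s^5 - 6*s^3 - 24*s^2 - 30*s + 38)/(8*s^5 - 10*s^4 + 5*s^3 - 26*s^2 + 17*s + 6)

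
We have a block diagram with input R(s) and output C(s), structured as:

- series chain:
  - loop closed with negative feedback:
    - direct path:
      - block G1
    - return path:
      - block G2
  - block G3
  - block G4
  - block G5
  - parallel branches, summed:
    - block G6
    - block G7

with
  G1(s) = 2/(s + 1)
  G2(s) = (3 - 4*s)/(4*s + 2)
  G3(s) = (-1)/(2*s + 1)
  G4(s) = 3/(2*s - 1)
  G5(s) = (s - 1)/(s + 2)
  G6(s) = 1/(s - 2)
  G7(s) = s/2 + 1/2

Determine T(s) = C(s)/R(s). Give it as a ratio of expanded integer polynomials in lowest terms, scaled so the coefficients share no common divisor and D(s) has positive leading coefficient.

1. close the feedback loop around G1, G2 = (4*s + 2)/(2*s^2 - s + 4)
2. sum the parallel branches G6, G7 = (s^2 - s)/(2*s - 4)
3. multiply [G1/(1+G1*G2)], G3, G4, G5, (G6+G7) (series) - this is the overall T(s), already in the required normalized form

Hence the answer: (-3*s^3 + 6*s^2 - 3*s)/(4*s^5 - 4*s^4 - 7*s^3 + 12*s^2 - 36*s + 16)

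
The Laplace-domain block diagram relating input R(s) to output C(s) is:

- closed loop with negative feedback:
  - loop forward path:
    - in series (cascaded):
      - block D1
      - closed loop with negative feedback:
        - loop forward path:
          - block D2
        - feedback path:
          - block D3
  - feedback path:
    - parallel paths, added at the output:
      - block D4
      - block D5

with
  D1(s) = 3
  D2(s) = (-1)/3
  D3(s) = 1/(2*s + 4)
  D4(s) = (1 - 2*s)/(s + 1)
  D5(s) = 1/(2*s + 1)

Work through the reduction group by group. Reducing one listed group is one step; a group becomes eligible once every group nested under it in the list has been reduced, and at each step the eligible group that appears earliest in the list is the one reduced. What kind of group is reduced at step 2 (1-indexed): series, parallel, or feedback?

The answer is series.

Reasoning:
Step 1: feedback reduction of D2, D3
Step 2: combine D1, [D2/(1+D2*D3)] in series
Step 3: parallel reduction of D4, D5
Step 4: collapse the loop ((D1*[D2/(1+D2*D3)]) forward, (D4+D5) return)
Step 2: series.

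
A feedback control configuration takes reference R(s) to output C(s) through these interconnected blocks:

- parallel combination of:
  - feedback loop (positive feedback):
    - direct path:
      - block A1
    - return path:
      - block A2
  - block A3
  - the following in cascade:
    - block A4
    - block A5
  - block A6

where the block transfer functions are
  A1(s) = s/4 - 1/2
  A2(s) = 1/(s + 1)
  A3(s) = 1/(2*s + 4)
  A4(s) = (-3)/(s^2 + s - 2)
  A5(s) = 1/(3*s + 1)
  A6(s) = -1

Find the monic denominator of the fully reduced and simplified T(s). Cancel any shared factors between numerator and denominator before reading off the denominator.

Step 1: collapse the loop (A1 forward, A2 return) -> (s^2 - s - 2)/(3*s + 6)
Step 2: multiply A4, A5 (series) -> (-3)/(3*s^3 + 4*s^2 - 5*s - 2)
Step 3: combine [A1/(1-A1*A2)], A3, (A4*A5), A6 in parallel -> (6*s^4 - 28*s^3 - 25*s^2 + 34*s - 5)/(18*s^3 + 24*s^2 - 30*s - 12)
Step 3 gives the fully reduced T(s), with no common factor left to cancel. The denominator's leading coefficient is 18, so divide each of its coefficients by 18 to get the monic form.

Hence the answer: s^3 + 4*s^2/3 - 5*s/3 - 2/3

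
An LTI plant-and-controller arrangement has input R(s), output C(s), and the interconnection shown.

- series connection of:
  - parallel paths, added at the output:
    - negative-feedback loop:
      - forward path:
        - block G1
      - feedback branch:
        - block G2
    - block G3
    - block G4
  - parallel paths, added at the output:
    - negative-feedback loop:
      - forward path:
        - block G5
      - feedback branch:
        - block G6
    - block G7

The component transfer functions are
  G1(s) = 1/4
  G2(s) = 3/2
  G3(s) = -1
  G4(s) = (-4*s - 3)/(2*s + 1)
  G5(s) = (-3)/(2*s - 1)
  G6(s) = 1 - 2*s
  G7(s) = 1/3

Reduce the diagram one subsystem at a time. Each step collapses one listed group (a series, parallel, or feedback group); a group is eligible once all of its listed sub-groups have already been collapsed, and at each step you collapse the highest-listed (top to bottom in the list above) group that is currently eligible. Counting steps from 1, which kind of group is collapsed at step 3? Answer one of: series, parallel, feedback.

The answer is feedback.

Reasoning:
Step 1: apply the feedback formula to G1, G2
Step 2: sum the parallel branches [G1/(1+G1*G2)], G3, G4
Step 3: apply the feedback formula to G5, G6
Step 4: add [G5/(1+G5*G6)], G7 (parallel)
Step 5: multiply ([G1/(1+G1*G2)]+G3+G4), ([G5/(1+G5*G6)]+G7) (series)
At step 3 the group reduced is feedback.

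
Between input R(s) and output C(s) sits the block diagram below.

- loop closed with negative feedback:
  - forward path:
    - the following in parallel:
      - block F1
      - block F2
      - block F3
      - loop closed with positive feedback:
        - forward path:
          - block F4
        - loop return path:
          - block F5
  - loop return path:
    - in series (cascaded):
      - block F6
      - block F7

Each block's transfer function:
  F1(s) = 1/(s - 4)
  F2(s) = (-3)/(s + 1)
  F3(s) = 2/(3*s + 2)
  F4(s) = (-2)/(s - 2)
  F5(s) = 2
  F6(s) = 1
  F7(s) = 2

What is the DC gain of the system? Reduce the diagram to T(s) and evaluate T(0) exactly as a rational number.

Answer: 13/22

Working:
Step 1 - collapse the loop (F4 forward, F5 return) gives (-2)/(s + 2)
Step 2 - add F1, F2, F3, [F4/(1-F4*F5)] (parallel) gives (-10*s^3 + 35*s^2 + 112*s + 52)/(3*s^4 - s^3 - 32*s^2 - 44*s - 16)
Step 3 - multiply F6, F7 (series) gives 2
Step 4 - apply the feedback formula to (F1+F2+F3+[F4/(1-F4*F5)]), (F6*F7) gives (-10*s^3 + 35*s^2 + 112*s + 52)/(3*s^4 - 21*s^3 + 38*s^2 + 180*s + 88)
That last expression is T(s); at s = 0 only the constant terms survive, so T(0) = 52/88 = 13/22.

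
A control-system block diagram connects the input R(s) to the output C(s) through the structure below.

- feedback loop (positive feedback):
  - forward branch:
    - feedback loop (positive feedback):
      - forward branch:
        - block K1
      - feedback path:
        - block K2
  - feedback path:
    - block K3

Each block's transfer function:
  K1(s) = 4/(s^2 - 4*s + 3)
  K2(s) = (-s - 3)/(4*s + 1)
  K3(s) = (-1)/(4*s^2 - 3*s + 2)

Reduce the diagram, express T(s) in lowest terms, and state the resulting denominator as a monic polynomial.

Step 1. close the feedback loop around K1, K2 -> (16*s + 4)/(4*s^3 - 15*s^2 + 12*s + 15)
Step 2. collapse the loop ([K1/(1-K1*K2)] forward, K3 return) -> (64*s^3 - 32*s^2 + 20*s + 8)/(16*s^5 - 72*s^4 + 101*s^3 - 6*s^2 - 5*s + 34)
Step 2 gives the fully reduced T(s), with no common factor left to cancel. The denominator's leading coefficient is 16, so divide each of its coefficients by 16 to get the monic form.

Answer: s^5 - 9*s^4/2 + 101*s^3/16 - 3*s^2/8 - 5*s/16 + 17/8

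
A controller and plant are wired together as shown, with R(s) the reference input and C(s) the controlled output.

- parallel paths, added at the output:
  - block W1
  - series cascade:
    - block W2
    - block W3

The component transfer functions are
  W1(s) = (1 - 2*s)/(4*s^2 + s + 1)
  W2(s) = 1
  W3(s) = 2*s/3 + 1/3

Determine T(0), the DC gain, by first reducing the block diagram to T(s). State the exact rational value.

Reducing step by step:

Step 1. combine W2, W3 in series, giving 2*s/3 + 1/3
Step 2. combine W1, (W2*W3) in parallel, giving (8*s^3 + 6*s^2 - 3*s + 4)/(12*s^2 + 3*s + 3)
DC gain: substitute s = 0 into T(s) from step 2: T(0) = 4/3.

Answer: 4/3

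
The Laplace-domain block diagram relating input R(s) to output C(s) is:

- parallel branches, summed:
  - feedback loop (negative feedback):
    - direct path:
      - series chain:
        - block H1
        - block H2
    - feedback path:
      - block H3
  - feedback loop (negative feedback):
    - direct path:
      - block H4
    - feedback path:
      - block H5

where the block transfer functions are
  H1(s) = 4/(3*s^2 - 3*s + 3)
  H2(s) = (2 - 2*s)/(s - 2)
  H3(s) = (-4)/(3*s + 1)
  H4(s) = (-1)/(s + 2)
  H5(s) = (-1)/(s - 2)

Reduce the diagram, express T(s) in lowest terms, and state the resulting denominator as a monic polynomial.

[1] cascade H1, H2: (8 - 8*s)/(3*s^3 - 9*s^2 + 9*s - 6)
[2] apply the feedback formula to (H1*H2), H3: (-24*s^2 + 16*s + 8)/(9*s^4 - 24*s^3 + 18*s^2 + 23*s - 38)
[3] close the feedback loop around H4, H5: (2 - s)/(s^2 - 3)
[4] combine [(H1*H2)/(1+(H1*H2)*H3)], [H4/(1+H4*H5)] in parallel: (-9*s^5 + 18*s^4 - 50*s^3 + 93*s^2 + 36*s - 100)/(9*s^6 - 24*s^5 - 9*s^4 + 95*s^3 - 92*s^2 - 69*s + 114)
T(s) is the step-4 result (common factors already cancelled). Leading coefficient of the denominator: 9. Divide through by 9 for the monic polynomial.

Therefore the answer is s^6 - 8*s^5/3 - s^4 + 95*s^3/9 - 92*s^2/9 - 23*s/3 + 38/3.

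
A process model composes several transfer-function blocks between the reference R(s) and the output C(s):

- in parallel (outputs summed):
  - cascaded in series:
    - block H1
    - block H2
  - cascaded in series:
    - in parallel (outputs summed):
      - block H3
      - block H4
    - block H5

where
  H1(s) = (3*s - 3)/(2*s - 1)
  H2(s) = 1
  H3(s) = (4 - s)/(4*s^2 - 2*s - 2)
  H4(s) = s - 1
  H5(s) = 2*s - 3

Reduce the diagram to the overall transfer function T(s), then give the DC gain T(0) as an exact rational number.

[1] cascade H1, H2: (3*s - 3)/(2*s - 1)
[2] sum the parallel branches H3, H4: (4*s^3 - 6*s^2 - s + 6)/(4*s^2 - 2*s - 2)
[3] series reduction of (H3+H4), H5: (8*s^4 - 24*s^3 + 16*s^2 + 15*s - 18)/(4*s^2 - 2*s - 2)
[4] parallel reduction of (H1*H2), ((H3+H4)*H5): (16*s^5 - 56*s^4 + 68*s^3 - 4*s^2 - 51*s + 24)/(8*s^3 - 8*s^2 - 2*s + 2)
Step 4 gives the overall T(s). Then T(0) = 24/2 = 12.

Answer: 12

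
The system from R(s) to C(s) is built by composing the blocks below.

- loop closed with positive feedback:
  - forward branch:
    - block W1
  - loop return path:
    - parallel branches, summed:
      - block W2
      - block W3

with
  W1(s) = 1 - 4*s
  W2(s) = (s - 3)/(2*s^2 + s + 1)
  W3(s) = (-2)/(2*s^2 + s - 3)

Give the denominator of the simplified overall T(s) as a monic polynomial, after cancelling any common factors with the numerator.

First reduce the diagram to T(s).

Step 1 - sum the parallel branches W2, W3: (2*s^3 - 9*s^2 - 8*s + 7)/(4*s^4 + 4*s^3 - 3*s^2 - 2*s - 3)
Step 2 - apply the feedback formula to W1, (W2+W3): (-16*s^5 - 12*s^4 + 16*s^3 + 5*s^2 + 10*s - 3)/(12*s^4 - 34*s^3 - 26*s^2 + 34*s - 10)
That last expression is T(s), already simplified. Scaling its denominator by 1/12 (the reciprocal of the leading coefficient) yields the monic denominator.

Answer: s^4 - 17*s^3/6 - 13*s^2/6 + 17*s/6 - 5/6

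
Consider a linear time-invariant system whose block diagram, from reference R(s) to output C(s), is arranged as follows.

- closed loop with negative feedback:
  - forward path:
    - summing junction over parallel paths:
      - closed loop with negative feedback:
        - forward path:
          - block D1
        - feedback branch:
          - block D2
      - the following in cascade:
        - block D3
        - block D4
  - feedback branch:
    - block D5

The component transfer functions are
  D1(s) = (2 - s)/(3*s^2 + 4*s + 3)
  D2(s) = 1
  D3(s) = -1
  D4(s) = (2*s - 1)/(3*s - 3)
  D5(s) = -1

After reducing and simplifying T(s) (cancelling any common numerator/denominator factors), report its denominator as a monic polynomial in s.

Step 1. reduce the feedback loop with forward D1 and return D2 gives (2 - s)/(3*s^2 + 3*s + 5)
Step 2. combine D3, D4 in series gives (1 - 2*s)/(3*s - 3)
Step 3. sum the parallel branches [D1/(1+D1*D2)], (D3*D4) gives (-6*s^3 - 6*s^2 + 2*s - 1)/(9*s^3 + 6*s - 15)
Step 4. reduce the feedback loop with forward ([D1/(1+D1*D2)]+(D3*D4)) and return D5 gives (-6*s^3 - 6*s^2 + 2*s - 1)/(15*s^3 + 6*s^2 + 4*s - 14)
No further cancellation is possible in the step-4 result, so that is T(s). Its denominator becomes monic after dividing by the leading coefficient 15.

Hence the answer: s^3 + 2*s^2/5 + 4*s/15 - 14/15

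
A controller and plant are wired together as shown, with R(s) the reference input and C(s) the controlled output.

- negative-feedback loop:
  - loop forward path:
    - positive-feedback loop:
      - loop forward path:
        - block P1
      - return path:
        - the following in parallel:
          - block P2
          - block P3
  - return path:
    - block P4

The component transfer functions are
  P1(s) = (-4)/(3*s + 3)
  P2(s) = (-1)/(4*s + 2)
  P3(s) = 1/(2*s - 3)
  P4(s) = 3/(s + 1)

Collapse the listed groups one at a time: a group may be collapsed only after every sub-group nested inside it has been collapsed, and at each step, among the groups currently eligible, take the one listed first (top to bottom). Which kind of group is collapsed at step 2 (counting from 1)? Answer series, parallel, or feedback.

[1] reduce the parallel group P2, P3
[2] apply the feedback formula to P1, (P2+P3)
[3] collapse the loop ([P1/(1-P1*(P2+P3))] forward, P4 return)
Step 2 collapses a feedback group.

Therefore the answer is feedback.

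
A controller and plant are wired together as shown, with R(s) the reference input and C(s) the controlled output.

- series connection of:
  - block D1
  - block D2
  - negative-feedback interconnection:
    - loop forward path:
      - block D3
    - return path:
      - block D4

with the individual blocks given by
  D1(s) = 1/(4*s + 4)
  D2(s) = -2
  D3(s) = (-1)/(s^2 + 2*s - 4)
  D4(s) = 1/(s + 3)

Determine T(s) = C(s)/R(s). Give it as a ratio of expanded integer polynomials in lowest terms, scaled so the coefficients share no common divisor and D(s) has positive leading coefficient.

Reducing step by step:

1. close the feedback loop around D3, D4 = (-s - 3)/(s^3 + 5*s^2 + 2*s - 13)
2. combine D1, D2, [D3/(1+D3*D4)] in series; the result is T(s) itself (integer coefficients, no common factor, positive leading denominator coefficient)

Answer: (s + 3)/(2*s^4 + 12*s^3 + 14*s^2 - 22*s - 26)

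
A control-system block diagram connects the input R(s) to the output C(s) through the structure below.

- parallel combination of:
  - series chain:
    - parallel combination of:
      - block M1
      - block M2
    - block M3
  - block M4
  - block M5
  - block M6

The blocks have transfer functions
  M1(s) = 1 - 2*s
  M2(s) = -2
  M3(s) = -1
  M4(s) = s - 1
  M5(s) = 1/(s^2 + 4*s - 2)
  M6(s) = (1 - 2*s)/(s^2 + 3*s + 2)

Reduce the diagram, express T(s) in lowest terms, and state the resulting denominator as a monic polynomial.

Reducing step by step:

Step 1. sum the parallel branches M1, M2: -2*s - 1
Step 2. reduce the series chain (M1+M2), M3: 2*s + 1
Step 3. reduce the parallel group ((M1+M2)*M3), M4, M5, M6: (3*s^5 + 21*s^4 + 34*s^3 - s)/(s^4 + 7*s^3 + 12*s^2 + 2*s - 4)
The result of step 3 is T(s) in lowest terms. Its denominator already has leading coefficient 1, so it is monic as it stands.

Answer: s^4 + 7*s^3 + 12*s^2 + 2*s - 4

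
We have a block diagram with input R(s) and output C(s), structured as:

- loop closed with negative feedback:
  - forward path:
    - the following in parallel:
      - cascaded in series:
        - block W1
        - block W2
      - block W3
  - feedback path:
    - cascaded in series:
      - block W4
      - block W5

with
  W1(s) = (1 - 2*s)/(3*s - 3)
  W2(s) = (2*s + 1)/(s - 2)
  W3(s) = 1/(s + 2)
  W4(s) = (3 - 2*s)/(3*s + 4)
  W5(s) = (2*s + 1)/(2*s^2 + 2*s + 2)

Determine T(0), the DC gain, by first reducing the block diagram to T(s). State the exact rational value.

1. reduce the series chain W1, W2; result (1 - 4*s^2)/(3*s^2 - 9*s + 6)
2. parallel reduction of (W1*W2), W3; result (-4*s^3 - 5*s^2 - 8*s + 8)/(3*s^3 - 3*s^2 - 12*s + 12)
3. reduce the series chain W4, W5; result (-4*s^2 + 4*s + 3)/(6*s^3 + 14*s^2 + 14*s + 8)
4. reduce the feedback loop with forward ((W1*W2)+W3) and return (W4*W5); result (-24*s^6 - 86*s^5 - 174*s^4 - 166*s^3 - 40*s^2 + 48*s + 64)/(18*s^6 + 40*s^5 - 68*s^4 - 114*s^3 - 103*s^2 + 80*s + 120)
Step 4 gives the overall T(s). Then T(0) = 64/120 = 8/15.

Final answer: 8/15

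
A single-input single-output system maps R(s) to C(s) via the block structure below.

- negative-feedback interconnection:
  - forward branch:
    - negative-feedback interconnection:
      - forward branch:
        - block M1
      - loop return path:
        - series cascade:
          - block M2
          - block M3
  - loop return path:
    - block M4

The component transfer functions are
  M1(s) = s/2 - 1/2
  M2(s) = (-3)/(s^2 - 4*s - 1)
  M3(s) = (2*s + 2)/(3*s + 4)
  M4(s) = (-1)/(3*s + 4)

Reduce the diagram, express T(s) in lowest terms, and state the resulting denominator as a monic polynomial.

Reducing step by step:

1. multiply M2, M3 (series); result (-6*s - 6)/(3*s^3 - 8*s^2 - 19*s - 4)
2. close the feedback loop around M1, (M2*M3); result (3*s^4 - 11*s^3 - 11*s^2 + 15*s + 4)/(6*s^3 - 22*s^2 - 38*s - 2)
3. collapse the loop ([M1/(1+M1*(M2*M3))] forward, M4 return); result (3*s^4 - 11*s^3 - 11*s^2 + 15*s + 4)/(5*s^3 - 17*s^2 - 41*s - 3)
Step 3 gives the fully reduced T(s), with no common factor left to cancel. The denominator's leading coefficient is 5, so divide each of its coefficients by 5 to get the monic form.

Answer: s^3 - 17*s^2/5 - 41*s/5 - 3/5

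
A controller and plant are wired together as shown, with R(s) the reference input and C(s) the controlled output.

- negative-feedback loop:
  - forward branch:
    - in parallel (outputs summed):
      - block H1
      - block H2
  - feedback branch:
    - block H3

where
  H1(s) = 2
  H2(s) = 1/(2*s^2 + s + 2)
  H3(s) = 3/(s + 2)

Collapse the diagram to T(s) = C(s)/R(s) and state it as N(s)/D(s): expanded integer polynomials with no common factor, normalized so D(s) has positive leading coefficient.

The answer is (4*s^3 + 10*s^2 + 9*s + 10)/(2*s^3 + 17*s^2 + 10*s + 19).

Reasoning:
Step 1. sum the parallel branches H1, H2 gives (4*s^2 + 2*s + 5)/(2*s^2 + s + 2)
Step 2. close the feedback loop around (H1+H2), H3; the result is T(s) itself (integer coefficients, no common factor, positive leading denominator coefficient)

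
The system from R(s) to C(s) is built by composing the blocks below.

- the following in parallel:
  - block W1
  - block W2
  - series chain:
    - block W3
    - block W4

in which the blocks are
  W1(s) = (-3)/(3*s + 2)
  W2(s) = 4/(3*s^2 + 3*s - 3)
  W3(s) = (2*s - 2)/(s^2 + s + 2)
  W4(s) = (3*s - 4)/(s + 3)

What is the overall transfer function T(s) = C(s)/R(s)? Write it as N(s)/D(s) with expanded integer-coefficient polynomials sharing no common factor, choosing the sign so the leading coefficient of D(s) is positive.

Reducing step by step:

Step 1 - series reduction of W3, W4, giving (6*s^2 - 14*s + 8)/(s^3 + 4*s^2 + 5*s + 6)
Step 2 - reduce the parallel group W1, W2, (W3*W4), which is the overall transfer function T(s) = C(s)/R(s) in lowest terms

Answer: (45*s^5 - 69*s^4 - 172*s^3 + 155*s^2 + 163*s + 54)/(9*s^6 + 51*s^5 + 102*s^4 + 111*s^3 + 51*s^2 - 48*s - 36)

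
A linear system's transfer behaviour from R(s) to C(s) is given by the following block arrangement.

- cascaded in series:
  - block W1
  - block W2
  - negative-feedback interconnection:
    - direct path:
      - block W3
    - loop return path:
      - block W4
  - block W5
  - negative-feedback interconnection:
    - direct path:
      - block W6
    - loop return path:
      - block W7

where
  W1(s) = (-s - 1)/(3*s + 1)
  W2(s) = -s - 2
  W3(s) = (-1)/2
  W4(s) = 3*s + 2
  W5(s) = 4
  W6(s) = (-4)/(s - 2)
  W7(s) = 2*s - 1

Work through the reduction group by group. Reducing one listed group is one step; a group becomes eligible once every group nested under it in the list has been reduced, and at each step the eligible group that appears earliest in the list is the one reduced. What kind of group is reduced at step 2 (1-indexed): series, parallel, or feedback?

The answer is feedback.

Reasoning:
(1) collapse the loop (W3 forward, W4 return)
(2) collapse the loop (W6 forward, W7 return)
(3) combine W1, W2, [W3/(1+W3*W4)], W5, [W6/(1+W6*W7)] in series
The group at step 2 is a feedback group.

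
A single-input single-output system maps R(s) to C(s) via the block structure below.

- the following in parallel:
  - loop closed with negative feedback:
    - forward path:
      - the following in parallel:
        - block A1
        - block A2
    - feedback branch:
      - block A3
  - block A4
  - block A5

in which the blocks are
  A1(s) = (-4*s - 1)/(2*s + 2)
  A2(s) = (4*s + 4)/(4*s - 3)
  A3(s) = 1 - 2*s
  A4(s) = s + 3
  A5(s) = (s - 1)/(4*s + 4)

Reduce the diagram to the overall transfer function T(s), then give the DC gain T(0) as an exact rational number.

Step 1: add A1, A2 (parallel), giving (-8*s^2 + 24*s + 11)/(8*s^2 + 2*s - 6)
Step 2: collapse the loop ((A1+A2) forward, A3 return), giving (-8*s^2 + 24*s + 11)/(16*s^3 - 48*s^2 + 4*s + 5)
Step 3: sum the parallel branches [(A1+A2)/(1+(A1+A2)*A3)], A4, A5, giving (64*s^5 + 80*s^4 - 656*s^3 - 376*s^2 + 269*s + 99)/(64*s^4 - 128*s^3 - 176*s^2 + 36*s + 20)
Evaluating the step-3 result (the overall T(s)) at s = 0 gives T(0) = 99/20.

Final answer: 99/20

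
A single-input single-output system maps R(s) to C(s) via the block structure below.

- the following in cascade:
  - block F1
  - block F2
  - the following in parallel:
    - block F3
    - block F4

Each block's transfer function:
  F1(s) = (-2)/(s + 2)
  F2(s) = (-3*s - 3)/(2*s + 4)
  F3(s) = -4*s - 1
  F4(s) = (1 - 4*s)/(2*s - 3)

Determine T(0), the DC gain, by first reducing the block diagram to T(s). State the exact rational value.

The answer is -1.

Reasoning:
Step 1: parallel reduction of F3, F4 gives (-8*s^2 + 6*s + 4)/(2*s - 3)
Step 2: reduce the series chain F1, F2, (F3+F4) gives (-24*s^3 - 6*s^2 + 30*s + 12)/(2*s^3 + 5*s^2 - 4*s - 12)
That last expression is T(s); at s = 0 only the constant terms survive, so T(0) = 12/(-12) = -1.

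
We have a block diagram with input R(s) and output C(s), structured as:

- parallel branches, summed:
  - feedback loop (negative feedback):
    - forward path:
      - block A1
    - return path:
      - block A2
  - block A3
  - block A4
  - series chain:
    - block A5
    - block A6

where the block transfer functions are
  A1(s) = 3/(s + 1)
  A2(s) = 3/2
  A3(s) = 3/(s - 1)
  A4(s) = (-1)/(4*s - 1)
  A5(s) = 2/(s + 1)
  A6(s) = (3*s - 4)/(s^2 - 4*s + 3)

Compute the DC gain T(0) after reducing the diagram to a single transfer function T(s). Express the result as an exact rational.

(1) apply the feedback formula to A1, A2, giving 6/(2*s + 11)
(2) series reduction of A5, A6, giving (6*s - 8)/(s^3 - 3*s^2 - s + 3)
(3) parallel reduction of [A1/(1+A1*A2)], A3, A4, (A5*A6), giving (46*s^4 + 43*s^3 - 140*s^2 - 631*s + 136)/(8*s^5 + 18*s^4 - 145*s^3 + 15*s^2 + 137*s - 33)
Step 3 gives the overall T(s). Then T(0) = 136/(-33) = -136/33.

Answer: -136/33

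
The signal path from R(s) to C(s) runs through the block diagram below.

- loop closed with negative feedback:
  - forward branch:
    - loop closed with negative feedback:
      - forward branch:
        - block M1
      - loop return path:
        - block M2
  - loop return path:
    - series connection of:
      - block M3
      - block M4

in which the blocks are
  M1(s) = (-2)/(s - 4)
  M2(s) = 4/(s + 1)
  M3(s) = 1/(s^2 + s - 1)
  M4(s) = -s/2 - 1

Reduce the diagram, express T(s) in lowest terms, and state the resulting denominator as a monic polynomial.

Answer: s^4 - 2*s^3 - 15*s^2 - 6*s + 14

Working:
Step 1. collapse the loop (M1 forward, M2 return) -> (-2*s - 2)/(s^2 - 3*s - 12)
Step 2. reduce the series chain M3, M4 -> (-s - 2)/(2*s^2 + 2*s - 2)
Step 3. reduce the feedback loop with forward [M1/(1+M1*M2)] and return (M3*M4) -> (-2*s^3 - 4*s^2 + 2)/(s^4 - 2*s^3 - 15*s^2 - 6*s + 14)
No further cancellation is possible in the step-3 result, so that is T(s). Its denominator is already monic.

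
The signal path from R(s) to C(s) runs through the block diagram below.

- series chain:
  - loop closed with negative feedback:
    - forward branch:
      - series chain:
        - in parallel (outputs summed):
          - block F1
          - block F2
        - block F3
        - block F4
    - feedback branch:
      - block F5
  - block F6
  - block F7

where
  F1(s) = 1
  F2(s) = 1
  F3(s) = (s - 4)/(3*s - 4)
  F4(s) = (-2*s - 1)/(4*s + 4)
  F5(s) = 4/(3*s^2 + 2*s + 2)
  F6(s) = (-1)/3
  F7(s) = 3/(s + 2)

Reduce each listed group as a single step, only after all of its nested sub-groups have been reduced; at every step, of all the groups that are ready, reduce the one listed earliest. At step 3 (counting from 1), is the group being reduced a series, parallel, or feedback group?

The answer is feedback.

Reasoning:
(1) add F1, F2 (parallel)
(2) multiply (F1+F2), F3, F4 (series)
(3) feedback reduction of ((F1+F2)*F3*F4), F5
(4) combine [((F1+F2)*F3*F4)/(1+((F1+F2)*F3*F4)*F5)], F6, F7 in series
The group at step 3 is a feedback group.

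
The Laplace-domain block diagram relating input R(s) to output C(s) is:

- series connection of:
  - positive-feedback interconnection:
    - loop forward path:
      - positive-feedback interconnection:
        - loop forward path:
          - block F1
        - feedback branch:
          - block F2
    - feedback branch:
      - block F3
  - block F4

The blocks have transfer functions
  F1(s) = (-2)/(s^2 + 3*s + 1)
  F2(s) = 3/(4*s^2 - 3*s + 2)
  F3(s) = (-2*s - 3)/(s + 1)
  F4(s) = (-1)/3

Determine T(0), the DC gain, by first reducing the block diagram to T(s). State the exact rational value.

Step 1 - feedback reduction of F1, F2; result (-8*s^2 + 6*s - 4)/(4*s^4 + 9*s^3 - 3*s^2 + 3*s + 8)
Step 2 - reduce the feedback loop with forward [F1/(1-F1*F2)] and return F3; result (-8*s^3 - 2*s^2 + 2*s - 4)/(4*s^5 + 13*s^4 - 10*s^3 - 12*s^2 + 21*s - 4)
Step 3 - series reduction of [[F1/(1-F1*F2)]/(1-[F1/(1-F1*F2)]*F3)], F4; result (8*s^3 + 2*s^2 - 2*s + 4)/(12*s^5 + 39*s^4 - 30*s^3 - 36*s^2 + 63*s - 12)
DC gain: substitute s = 0 into T(s) from step 3: T(0) = 4/(-12) = -1/3.

Hence the answer: -1/3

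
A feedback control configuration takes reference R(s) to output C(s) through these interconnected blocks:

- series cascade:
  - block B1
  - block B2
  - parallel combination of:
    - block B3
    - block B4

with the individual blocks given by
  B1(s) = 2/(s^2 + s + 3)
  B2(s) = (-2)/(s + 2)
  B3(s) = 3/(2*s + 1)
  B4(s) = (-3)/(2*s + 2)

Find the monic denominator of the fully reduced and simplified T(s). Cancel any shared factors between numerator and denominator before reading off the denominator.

Reducing step by step:

[1] add B3, B4 (parallel) gives 3/(4*s^2 + 6*s + 2)
[2] combine B1, B2, (B3+B4) in series gives (-6)/(2*s^5 + 9*s^4 + 20*s^3 + 30*s^2 + 23*s + 6)
That last expression is T(s), already simplified. Scaling its denominator by 1/2 (the reciprocal of the leading coefficient) yields the monic denominator.

Answer: s^5 + 9*s^4/2 + 10*s^3 + 15*s^2 + 23*s/2 + 3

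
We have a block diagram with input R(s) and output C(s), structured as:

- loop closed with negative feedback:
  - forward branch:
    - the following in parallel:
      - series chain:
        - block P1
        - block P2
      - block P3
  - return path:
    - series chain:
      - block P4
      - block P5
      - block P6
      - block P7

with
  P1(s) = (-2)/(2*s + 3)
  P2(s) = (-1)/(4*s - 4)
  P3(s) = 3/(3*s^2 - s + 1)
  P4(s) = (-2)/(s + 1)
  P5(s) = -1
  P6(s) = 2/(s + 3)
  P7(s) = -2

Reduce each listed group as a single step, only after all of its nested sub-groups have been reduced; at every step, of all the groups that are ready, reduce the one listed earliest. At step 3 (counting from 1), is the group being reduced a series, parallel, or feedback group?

[1] reduce the series chain P1, P2
[2] reduce the parallel group (P1*P2), P3
[3] cascade P4, P5, P6, P7
[4] reduce the feedback loop with forward ((P1*P2)+P3) and return (P4*P5*P6*P7)
So the answer for step 3 is series.

Final answer: series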